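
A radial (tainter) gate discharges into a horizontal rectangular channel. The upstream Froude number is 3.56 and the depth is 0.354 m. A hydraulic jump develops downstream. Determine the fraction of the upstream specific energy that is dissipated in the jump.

ΔE/E₁ = 0.337 (33.7%)

Fr₁ = 3.56 (given).
Sequent-depth ratio: y₂/y₁ = ½[√(1 + 8Fr₁²) − 1] = ½[√102.4 − 1] = 4.56.
y₂ = 4.56 × 0.354 = 1.61 m.
E₁ = y₁(1 + Fr₁²/2) = 0.354×(1 + 3.56²/2) = 2.60 m. ΔE = (y₂ − y₁)³/(4y₁y₂) = 0.875 m. ΔE/E₁ = 0.875/2.60 = 0.337.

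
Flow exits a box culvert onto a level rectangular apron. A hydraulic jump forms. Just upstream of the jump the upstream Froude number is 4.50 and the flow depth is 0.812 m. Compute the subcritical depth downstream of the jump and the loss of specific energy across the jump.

Fr₁ = 4.50 (given).
Sequent-depth ratio: y₂/y₁ = ½[√(1 + 8Fr₁²) − 1] = ½[√163.0 − 1] = 5.88.
y₂ = 5.88 × 0.812 = 4.78 m.
Head loss: ΔE = (y₂ − y₁)³/(4y₁y₂) = (4.78 − 0.812)³/(4×0.812×4.78) = 62.4/15.5 = 4.02 m.

y₂ = 4.78 m; ΔE = 4.02 m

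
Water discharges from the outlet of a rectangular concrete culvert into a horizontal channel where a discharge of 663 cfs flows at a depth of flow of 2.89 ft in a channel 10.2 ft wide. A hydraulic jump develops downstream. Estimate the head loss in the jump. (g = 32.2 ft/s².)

ΔE = 1.57 ft

q = Q/b = 663/10.2 = 65.0 ft²/s; V₁ = q/y₁ = 22.5 ft/s. Fr₁ = V₁/√(g·y₁) = 2.33.
Sequent-depth ratio: y₂/y₁ = ½[√(1 + 8Fr₁²) − 1] = ½[√44.49 − 1] = 2.83.
y₂ = 2.83 × 2.89 = 8.19 ft.
Head loss: ΔE = (y₂ − y₁)³/(4y₁y₂) = (8.19 − 2.89)³/(4×2.89×8.19) = 149/94.7 = 1.57 ft.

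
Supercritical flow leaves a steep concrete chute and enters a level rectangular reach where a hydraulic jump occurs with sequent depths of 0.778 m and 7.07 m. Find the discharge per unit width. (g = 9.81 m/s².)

q = 14.6 m²/s

For a rectangular channel the momentum equation gives q² = ½·g·y₁·y₂·(y₁ + y₂) = ½×9.81×0.778×7.07×7.85 = 212.
q = √212 = 14.6 m²/s.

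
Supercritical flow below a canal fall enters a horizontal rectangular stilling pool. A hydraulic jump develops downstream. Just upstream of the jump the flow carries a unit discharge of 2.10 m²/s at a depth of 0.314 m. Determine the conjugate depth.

V₁ = q/y₁ = 2.10/0.314 = 6.69 m/s. Fr₁ = V₁/√(g·y₁) = 6.69/√(9.81×0.314) = 3.81.
Bélanger equation: y₂/y₁ = ½[√(1 + 8Fr₁²) − 1] = ½[√117.2 − 1] = 4.91.
y₂ = 4.91 × 0.314 = 1.54 m.

y₂ = 1.54 m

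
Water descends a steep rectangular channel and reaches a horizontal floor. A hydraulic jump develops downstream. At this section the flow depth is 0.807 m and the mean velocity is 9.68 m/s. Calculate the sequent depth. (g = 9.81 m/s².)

y₂ = 3.54 m

Fr₁ = V₁/√(g·y₁) = 9.68/√(9.81×0.807) = 3.44.
By Bélanger, y₂/y₁ = ½[√(1 + 8Fr₁²) − 1] = ½[√95.69 − 1] = 4.39.
y₂ = 4.39 × 0.807 = 3.54 m.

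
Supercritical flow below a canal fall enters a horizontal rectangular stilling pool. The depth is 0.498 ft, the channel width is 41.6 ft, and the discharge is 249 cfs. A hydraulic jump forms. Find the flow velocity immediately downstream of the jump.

V₂ = 3.18 ft/s

q = Q/b = 249/41.6 = 5.99 ft²/s; V₁ = q/y₁ = 12.0 ft/s. Fr₁ = V₁/√(g·y₁) = 3.00.
Conjugate-depth relation: y₂/y₁ = ½[√(1 + 8Fr₁²) − 1] = ½[√73.07 − 1] = 3.77.
y₂ = 3.77 × 0.498 = 1.88 ft.
V₂ = q/y₂ = 5.99/1.88 = 3.18 ft/s.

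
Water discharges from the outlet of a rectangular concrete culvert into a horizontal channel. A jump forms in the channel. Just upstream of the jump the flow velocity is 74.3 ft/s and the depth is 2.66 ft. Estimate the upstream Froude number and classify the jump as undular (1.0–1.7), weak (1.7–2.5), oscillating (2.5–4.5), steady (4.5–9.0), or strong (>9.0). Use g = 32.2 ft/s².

Fr₁ = V₁/√(g·y₁) = 74.3/√(32.2×2.66) = 8.03.
Fr₁ = 8.03 lies in the steady range.

Fr₁ = 8.03; steady jump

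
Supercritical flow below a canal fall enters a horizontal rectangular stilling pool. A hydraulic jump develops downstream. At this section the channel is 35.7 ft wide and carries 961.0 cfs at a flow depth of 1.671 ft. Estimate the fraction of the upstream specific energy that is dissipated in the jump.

q = Q/b = 961.0/35.7 = 26.92 ft²/s; V₁ = q/y₁ = 16.11 ft/s. Fr₁ = V₁/√(g·y₁) = 2.196.
Bélanger equation: y₂/y₁ = ½[√(1 + 8Fr₁²) − 1] = ½[√39.585 − 1] = 2.646.
y₂ = 2.646 × 1.671 = 4.421 ft.
E₁ = y₁ + V₁²/2g = 5.701 ft. ΔE = (y₂ − y₁)³/(4y₁y₂) = 0.7039 ft. ΔE/E₁ = 0.7039/5.701 = 0.123.

ΔE/E₁ = 0.123 (12.3%)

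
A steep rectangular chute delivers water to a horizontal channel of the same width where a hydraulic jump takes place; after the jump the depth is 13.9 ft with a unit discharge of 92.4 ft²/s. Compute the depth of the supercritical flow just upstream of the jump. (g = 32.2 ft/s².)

V₂ = q/y₂ = 92.4/13.9 = 6.65 ft/s; Fr₂ = V₂/√(g·y₂) = 0.314.
From the momentum equation (using Fr₂), y₁/y₂ = ½[√(1 + 8Fr₂²) − 1] = ½[√1.790 − 1] = 0.169.
y₁ = 0.169 × 13.9 = 2.35 ft.

y₁ = 2.35 ft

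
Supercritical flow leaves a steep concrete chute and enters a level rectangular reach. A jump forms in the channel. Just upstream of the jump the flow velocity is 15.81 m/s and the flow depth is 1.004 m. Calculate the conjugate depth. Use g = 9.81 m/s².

Fr₁ = V₁/√(g·y₁) = 15.81/√(9.81×1.004) = 5.038.
Bélanger equation: y₂/y₁ = ½[√(1 + 8Fr₁²) − 1] = ½[√204.03 − 1] = 6.642.
y₂ = 6.642 × 1.004 = 6.668 m.

y₂ = 6.668 m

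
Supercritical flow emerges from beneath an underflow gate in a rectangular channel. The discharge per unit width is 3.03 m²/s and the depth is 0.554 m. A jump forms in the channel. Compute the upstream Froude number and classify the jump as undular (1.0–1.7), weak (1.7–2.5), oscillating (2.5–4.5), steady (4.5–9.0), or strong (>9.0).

Fr₁ = 2.35; weak jump

V₁ = q/y₁ = 3.03/0.554 = 5.47 m/s. Fr₁ = V₁/√(g·y₁) = 5.47/√(9.81×0.554) = 2.35.
Fr₁ = 2.35 lies in the weak range.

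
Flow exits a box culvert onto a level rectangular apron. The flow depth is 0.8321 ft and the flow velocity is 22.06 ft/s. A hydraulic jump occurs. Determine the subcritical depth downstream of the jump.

y₂ = 4.616 ft

Fr₁ = V₁/√(g·y₁) = 22.06/√(32.2×0.8321) = 4.262.
Sequent-depth ratio: y₂/y₁ = ½[√(1 + 8Fr₁²) − 1] = ½[√146.30 − 1] = 5.548.
y₂ = 5.548 × 0.8321 = 4.616 ft.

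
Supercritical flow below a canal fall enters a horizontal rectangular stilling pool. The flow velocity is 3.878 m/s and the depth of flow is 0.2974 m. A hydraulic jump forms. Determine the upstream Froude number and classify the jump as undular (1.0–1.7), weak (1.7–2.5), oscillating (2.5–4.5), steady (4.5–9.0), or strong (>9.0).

Fr₁ = V₁/√(g·y₁) = 3.878/√(9.81×0.2974) = 2.270.
Fr₁ = 2.270 lies in the weak range.

Fr₁ = 2.270; weak jump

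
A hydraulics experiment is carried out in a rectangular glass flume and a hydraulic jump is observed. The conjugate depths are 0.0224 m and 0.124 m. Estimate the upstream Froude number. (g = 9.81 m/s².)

For a rectangular channel the momentum equation gives q² = ½·g·y₁·y₂·(y₁ + y₂) = ½×9.81×0.0224×0.124×0.146 = 0.00199.
q = √0.00199 = 0.0447 m²/s.
V₁ = q/y₁ = 1.99 m/s; Fr₁ = V₁/√(g·y₁) = 4.25.

Fr₁ = 4.25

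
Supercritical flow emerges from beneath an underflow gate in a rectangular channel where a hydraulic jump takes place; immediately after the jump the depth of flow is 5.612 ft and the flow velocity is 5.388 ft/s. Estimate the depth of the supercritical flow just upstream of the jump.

Fr₂ = V₂/√(g·y₂) = 5.388/√(32.2×5.612) = 0.4008.
From the momentum equation (using Fr₂), y₁/y₂ = ½[√(1 + 8Fr₂²) − 1] = ½[√2.2852 − 1] = 0.2558.
y₁ = 0.2558 × 5.612 = 1.436 ft.

y₁ = 1.436 ft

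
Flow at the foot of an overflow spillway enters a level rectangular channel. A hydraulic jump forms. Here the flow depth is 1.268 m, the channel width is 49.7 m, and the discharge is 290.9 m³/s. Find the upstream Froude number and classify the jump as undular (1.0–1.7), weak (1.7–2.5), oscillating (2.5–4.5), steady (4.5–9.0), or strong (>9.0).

q = Q/b = 290.9/49.7 = 5.853 m²/s; V₁ = q/y₁ = 4.616 m/s. Fr₁ = V₁/√(g·y₁) = 1.309.
Fr₁ = 1.309 lies in the undular range.

Fr₁ = 1.309; undular jump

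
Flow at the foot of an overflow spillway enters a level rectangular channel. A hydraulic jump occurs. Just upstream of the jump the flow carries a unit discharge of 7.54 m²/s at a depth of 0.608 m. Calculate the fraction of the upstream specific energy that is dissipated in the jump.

ΔE/E₁ = 0.497 (49.7%)

V₁ = q/y₁ = 7.54/0.608 = 12.4 m/s. Fr₁ = V₁/√(g·y₁) = 12.4/√(9.81×0.608) = 5.08.
Bélanger equation: y₂/y₁ = ½[√(1 + 8Fr₁²) − 1] = ½[√207.3 − 1] = 6.70.
y₂ = 6.70 × 0.608 = 4.07 m.
E₁ = y₁ + V₁²/2g = 8.45 m. ΔE = (y₂ − y₁)³/(4y₁y₂) = 4.20 m. ΔE/E₁ = 4.20/8.45 = 0.497.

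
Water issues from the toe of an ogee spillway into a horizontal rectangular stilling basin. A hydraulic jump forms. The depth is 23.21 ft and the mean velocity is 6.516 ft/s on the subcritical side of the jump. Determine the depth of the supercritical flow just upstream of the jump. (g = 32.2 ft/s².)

Fr₂ = V₂/√(g·y₂) = 6.516/√(32.2×23.21) = 0.2384.
The Bélanger relation is symmetric: y₁/y₂ = ½[√(1 + 8Fr₂²) − 1] = ½[√1.4545 − 1] = 0.1030.
y₁ = 0.1030 × 23.21 = 2.391 ft.

y₁ = 2.391 ft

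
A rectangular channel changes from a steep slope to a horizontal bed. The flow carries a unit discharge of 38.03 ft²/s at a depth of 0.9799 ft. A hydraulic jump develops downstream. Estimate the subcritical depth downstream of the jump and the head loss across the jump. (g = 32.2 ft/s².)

V₁ = q/y₁ = 38.03/0.9799 = 38.81 ft/s. Fr₁ = V₁/√(g·y₁) = 38.81/√(32.2×0.9799) = 6.909.
By Bélanger, y₂/y₁ = ½[√(1 + 8Fr₁²) − 1] = ½[√382.89 − 1] = 9.284.
y₂ = 9.284 × 0.9799 = 9.097 ft.
Head loss: ΔE = (y₂ − y₁)³/(4y₁y₂) = (9.097 − 0.9799)³/(4×0.9799×9.097) = 534.9/35.66 = 15.00 ft.

y₂ = 9.097 ft; ΔE = 15.00 ft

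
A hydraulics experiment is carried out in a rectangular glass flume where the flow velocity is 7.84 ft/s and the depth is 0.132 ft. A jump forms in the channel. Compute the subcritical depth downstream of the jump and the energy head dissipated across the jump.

Fr₁ = V₁/√(g·y₁) = 7.84/√(32.2×0.132) = 3.80.
Conjugate-depth relation: y₂/y₁ = ½[√(1 + 8Fr₁²) − 1] = ½[√116.7 − 1] = 4.90.
y₂ = 4.90 × 0.132 = 0.647 ft.
q = V₁·y₁ = 7.84 × 0.132 = 1.03 ft²/s. V₂ = q/y₂ = 1.03/0.647 = 1.60 ft/s. E₁ = y₁ + V₁²/2g = 1.09 ft; E₂ = y₂ + V₂²/2g = 0.687 ft. ΔE = E₁ − E₂ = 0.400 ft.

y₂ = 0.647 ft; ΔE = 0.400 ft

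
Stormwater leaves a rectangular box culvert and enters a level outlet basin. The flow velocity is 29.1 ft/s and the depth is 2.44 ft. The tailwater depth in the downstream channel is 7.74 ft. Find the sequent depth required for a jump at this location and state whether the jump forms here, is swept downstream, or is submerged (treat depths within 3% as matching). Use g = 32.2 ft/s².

Fr₁ = V₁/√(g·y₁) = 29.1/√(32.2×2.44) = 3.28.
By Bélanger, y₂/y₁ = ½[√(1 + 8Fr₁²) − 1] = ½[√87.22 − 1] = 4.17.
y₂ = 4.17 × 2.44 = 10.2 ft.
Tailwater y_tw = 7.74 ft: y_tw < y₂, so the jump is swept downstream.

y₂ = 10.2 ft; the jump is swept downstream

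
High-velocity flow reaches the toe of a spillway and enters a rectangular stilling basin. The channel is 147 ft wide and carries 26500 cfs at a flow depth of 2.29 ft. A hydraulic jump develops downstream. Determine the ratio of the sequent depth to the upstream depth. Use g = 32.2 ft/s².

y₂/y₁ = 12.5

q = Q/b = 26500/147 = 180 ft²/s; V₁ = q/y₁ = 78.7 ft/s. Fr₁ = V₁/√(g·y₁) = 9.17.
By Bélanger, y₂/y₁ = ½[√(1 + 8Fr₁²) − 1] = ½[√673.3 − 1] = 12.5.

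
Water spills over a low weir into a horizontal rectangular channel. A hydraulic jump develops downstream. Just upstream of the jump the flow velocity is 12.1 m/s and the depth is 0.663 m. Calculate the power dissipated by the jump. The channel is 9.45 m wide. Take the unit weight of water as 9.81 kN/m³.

P = 2829 kW

Fr₁ = V₁/√(g·y₁) = 12.1/√(9.81×0.663) = 4.74.
Bélanger equation: y₂/y₁ = ½[√(1 + 8Fr₁²) − 1] = ½[√181.1 − 1] = 6.23.
y₂ = 6.23 × 0.663 = 4.13 m.
Head loss: ΔE = (y₂ − y₁)³/(4y₁y₂) = (4.13 − 0.663)³/(4×0.663×4.13) = 41.7/11.0 = 3.80 m.
q = V₁·y₁ = 12.1 × 0.663 = 8.02 m²/s. Q = q·b = 8.02 × 9.45 = 75.8 m³/s. P = γ·Q·ΔE = 9.81 × 75.8 × 3.80 = 2829 kW.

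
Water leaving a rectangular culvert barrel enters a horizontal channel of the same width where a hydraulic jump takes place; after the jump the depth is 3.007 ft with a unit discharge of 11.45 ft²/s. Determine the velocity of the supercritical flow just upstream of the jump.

V₁ = 15.78 ft/s

V₂ = q/y₂ = 11.45/3.007 = 3.808 ft/s; Fr₂ = V₂/√(g·y₂) = 0.3870.
From the momentum equation (using Fr₂), y₁/y₂ = ½[√(1 + 8Fr₂²) − 1] = ½[√2.1980 − 1] = 0.2413.
y₁ = 0.2413 × 3.007 = 0.7255 ft.
V₁ = q/y₁ = 11.45/0.7255 = 15.78 ft/s.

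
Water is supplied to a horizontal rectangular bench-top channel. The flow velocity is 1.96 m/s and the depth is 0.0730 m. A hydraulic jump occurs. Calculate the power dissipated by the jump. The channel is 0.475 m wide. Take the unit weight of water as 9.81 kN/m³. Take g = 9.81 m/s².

Fr₁ = V₁/√(g·y₁) = 1.96/√(9.81×0.0730) = 2.32.
From the momentum equation for a rectangular channel, y₂/y₁ = ½[√(1 + 8Fr₁²) − 1] = ½[√43.92 − 1] = 2.81.
y₂ = 2.81 × 0.0730 = 0.205 m.
q = V₁·y₁ = 1.96 × 0.0730 = 0.143 m²/s. V₂ = q/y₂ = 0.143/0.205 = 0.697 m/s. E₁ = y₁ + V₁²/2g = 0.269 m; E₂ = y₂ + V₂²/2g = 0.230 m. ΔE = E₁ − E₂ = 0.0387 m.
Q = q·b = 0.143 × 0.475 = 0.0680 m³/s. P = γ·Q·ΔE = 9.81 × 0.0680 × 0.0387 = 0.0258 kW.

P = 0.0258 kW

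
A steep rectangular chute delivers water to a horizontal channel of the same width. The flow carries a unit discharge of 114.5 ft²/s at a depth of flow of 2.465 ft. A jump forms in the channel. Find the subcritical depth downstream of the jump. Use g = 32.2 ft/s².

V₁ = q/y₁ = 114.5/2.465 = 46.45 ft/s. Fr₁ = V₁/√(g·y₁) = 46.45/√(32.2×2.465) = 5.214.
From the momentum equation for a rectangular channel, y₂/y₁ = ½[√(1 + 8Fr₁²) − 1] = ½[√218.47 − 1] = 6.890.
y₂ = 6.890 × 2.465 = 16.98 ft.

y₂ = 16.98 ft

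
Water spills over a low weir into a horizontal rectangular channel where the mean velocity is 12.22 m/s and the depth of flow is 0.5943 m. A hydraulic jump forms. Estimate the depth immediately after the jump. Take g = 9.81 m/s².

Fr₁ = V₁/√(g·y₁) = 12.22/√(9.81×0.5943) = 5.061.
Sequent-depth ratio: y₂/y₁ = ½[√(1 + 8Fr₁²) − 1] = ½[√205.91 − 1] = 6.675.
y₂ = 6.675 × 0.5943 = 3.967 m.

y₂ = 3.967 m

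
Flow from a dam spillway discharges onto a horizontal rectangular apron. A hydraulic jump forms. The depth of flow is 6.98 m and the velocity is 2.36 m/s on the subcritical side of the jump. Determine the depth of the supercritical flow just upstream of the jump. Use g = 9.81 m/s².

y₁ = 0.994 m

Fr₂ = V₂/√(g·y₂) = 2.36/√(9.81×6.98) = 0.285.
Since the conjugate-depth ratio holds either way, y₁/y₂ = ½[√(1 + 8Fr₂²) − 1] = ½[√1.651 − 1] = 0.142.
y₁ = 0.142 × 6.98 = 0.994 m.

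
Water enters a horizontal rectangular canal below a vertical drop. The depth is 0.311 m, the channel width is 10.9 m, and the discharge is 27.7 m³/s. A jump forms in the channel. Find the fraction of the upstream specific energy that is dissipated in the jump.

q = Q/b = 27.7/10.9 = 2.54 m²/s; V₁ = q/y₁ = 8.17 m/s. Fr₁ = V₁/√(g·y₁) = 4.68.
From the momentum equation for a rectangular channel, y₂/y₁ = ½[√(1 + 8Fr₁²) − 1] = ½[√176.1 − 1] = 6.13.
y₂ = 6.13 × 0.311 = 1.91 m.
E₁ = y₁ + V₁²/2g = 3.71 m. ΔE = (y₂ − y₁)³/(4y₁y₂) = 1.72 m. ΔE/E₁ = 1.72/3.71 = 0.462.

ΔE/E₁ = 0.462 (46.2%)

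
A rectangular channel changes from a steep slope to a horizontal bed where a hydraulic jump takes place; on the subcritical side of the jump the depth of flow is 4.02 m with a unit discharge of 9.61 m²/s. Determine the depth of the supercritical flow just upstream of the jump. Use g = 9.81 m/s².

y₁ = 0.944 m

V₂ = q/y₂ = 9.61/4.02 = 2.39 m/s; Fr₂ = V₂/√(g·y₂) = 0.381.
Since the conjugate-depth ratio holds either way, y₁/y₂ = ½[√(1 + 8Fr₂²) − 1] = ½[√2.159 − 1] = 0.235.
y₁ = 0.235 × 4.02 = 0.944 m.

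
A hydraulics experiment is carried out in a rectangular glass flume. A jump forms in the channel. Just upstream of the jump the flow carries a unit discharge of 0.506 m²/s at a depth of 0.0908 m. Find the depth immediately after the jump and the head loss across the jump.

y₂ = 0.714 m; ΔE = 0.934 m

V₁ = q/y₁ = 0.506/0.0908 = 5.57 m/s. Fr₁ = V₁/√(g·y₁) = 5.57/√(9.81×0.0908) = 5.90.
Bélanger equation: y₂/y₁ = ½[√(1 + 8Fr₁²) − 1] = ½[√279.9 − 1] = 7.87.
y₂ = 7.87 × 0.0908 = 0.714 m.
Head loss: ΔE = (y₂ − y₁)³/(4y₁y₂) = (0.714 − 0.0908)³/(4×0.0908×0.714) = 0.242/0.259 = 0.934 m.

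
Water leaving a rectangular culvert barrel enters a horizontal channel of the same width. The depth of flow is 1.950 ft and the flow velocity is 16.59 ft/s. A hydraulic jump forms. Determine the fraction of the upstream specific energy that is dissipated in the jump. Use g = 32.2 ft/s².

ΔE/E₁ = 0.106 (10.6%)

Fr₁ = V₁/√(g·y₁) = 16.59/√(32.2×1.950) = 2.094.
Sequent-depth ratio: y₂/y₁ = ½[√(1 + 8Fr₁²) − 1] = ½[√36.066 − 1] = 2.503.
y₂ = 2.503 × 1.950 = 4.880 ft.
E₁ = y₁ + V₁²/2g = 6.224 ft. ΔE = (y₂ − y₁)³/(4y₁y₂) = 0.6610 ft. ΔE/E₁ = 0.6610/6.224 = 0.106.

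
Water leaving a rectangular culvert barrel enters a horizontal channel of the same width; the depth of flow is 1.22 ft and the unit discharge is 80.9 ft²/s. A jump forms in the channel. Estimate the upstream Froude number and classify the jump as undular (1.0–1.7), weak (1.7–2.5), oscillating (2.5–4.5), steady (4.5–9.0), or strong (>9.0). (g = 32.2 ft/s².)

Fr₁ = 10.6; strong jump

V₁ = q/y₁ = 80.9/1.22 = 66.3 ft/s. Fr₁ = V₁/√(g·y₁) = 66.3/√(32.2×1.22) = 10.6.
Fr₁ = 10.6 lies in the strong range.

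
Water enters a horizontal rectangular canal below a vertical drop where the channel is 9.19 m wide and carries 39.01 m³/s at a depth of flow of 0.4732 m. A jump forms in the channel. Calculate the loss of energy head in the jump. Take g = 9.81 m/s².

q = Q/b = 39.01/9.19 = 4.245 m²/s; V₁ = q/y₁ = 8.970 m/s. Fr₁ = V₁/√(g·y₁) = 4.164.
Bélanger equation: y₂/y₁ = ½[√(1 + 8Fr₁²) − 1] = ½[√139.68 − 1] = 5.409.
y₂ = 5.409 × 0.4732 = 2.560 m.
V₂ = q/y₂ = 4.245/2.560 = 1.658 m/s. E₁ = y₁ + V₁²/2g = 4.575 m; E₂ = y₂ + V₂²/2g = 2.700 m. ΔE = E₁ − E₂ = 1.875 m.

ΔE = 1.875 m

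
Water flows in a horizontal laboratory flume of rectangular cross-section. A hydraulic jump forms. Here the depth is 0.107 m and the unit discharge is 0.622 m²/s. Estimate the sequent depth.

V₁ = q/y₁ = 0.622/0.107 = 5.81 m/s. Fr₁ = V₁/√(g·y₁) = 5.81/√(9.81×0.107) = 5.67.
Conjugate-depth relation: y₂/y₁ = ½[√(1 + 8Fr₁²) − 1] = ½[√258.5 − 1] = 7.54.
y₂ = 7.54 × 0.107 = 0.807 m.

y₂ = 0.807 m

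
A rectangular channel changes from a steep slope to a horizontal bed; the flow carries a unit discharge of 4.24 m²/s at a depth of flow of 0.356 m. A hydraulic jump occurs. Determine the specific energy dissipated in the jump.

V₁ = q/y₁ = 4.24/0.356 = 11.9 m/s. Fr₁ = V₁/√(g·y₁) = 11.9/√(9.81×0.356) = 6.37.
Sequent-depth ratio: y₂/y₁ = ½[√(1 + 8Fr₁²) − 1] = ½[√325.9 − 1] = 8.53.
y₂ = 8.53 × 0.356 = 3.04 m.
V₂ = q/y₂ = 4.24/3.04 = 1.40 m/s. E₁ = y₁ + V₁²/2g = 7.59 m; E₂ = y₂ + V₂²/2g = 3.14 m. ΔE = E₁ − E₂ = 4.45 m.

ΔE = 4.45 m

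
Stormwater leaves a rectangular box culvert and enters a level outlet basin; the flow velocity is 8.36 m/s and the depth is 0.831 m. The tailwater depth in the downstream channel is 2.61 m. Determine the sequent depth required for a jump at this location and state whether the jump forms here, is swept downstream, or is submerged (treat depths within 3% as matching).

y₂ = 3.05 m; the jump is swept downstream

Fr₁ = V₁/√(g·y₁) = 8.36/√(9.81×0.831) = 2.93.
Sequent-depth ratio: y₂/y₁ = ½[√(1 + 8Fr₁²) − 1] = ½[√69.59 − 1] = 3.67.
y₂ = 3.67 × 0.831 = 3.05 m.
Tailwater y_tw = 2.61 m: y_tw < y₂, so the jump is swept downstream.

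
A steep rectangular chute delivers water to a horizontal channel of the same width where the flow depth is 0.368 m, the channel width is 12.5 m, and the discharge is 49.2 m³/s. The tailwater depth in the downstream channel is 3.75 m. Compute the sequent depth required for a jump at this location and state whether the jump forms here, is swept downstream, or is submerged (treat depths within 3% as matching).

q = Q/b = 49.2/12.5 = 3.94 m²/s; V₁ = q/y₁ = 10.7 m/s. Fr₁ = V₁/√(g·y₁) = 5.63.
From the momentum equation for a rectangular channel, y₂/y₁ = ½[√(1 + 8Fr₁²) − 1] = ½[√254.5 − 1] = 7.48.
y₂ = 7.48 × 0.368 = 2.75 m.
Tailwater y_tw = 3.75 m: y_tw > y₂, so the jump is submerged.

y₂ = 2.75 m; the jump is submerged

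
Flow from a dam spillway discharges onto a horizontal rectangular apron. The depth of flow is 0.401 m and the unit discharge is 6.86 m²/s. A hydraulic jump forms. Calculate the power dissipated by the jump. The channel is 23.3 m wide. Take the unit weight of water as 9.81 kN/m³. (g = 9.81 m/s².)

P = 16485 kW

V₁ = q/y₁ = 6.86/0.401 = 17.1 m/s. Fr₁ = V₁/√(g·y₁) = 17.1/√(9.81×0.401) = 8.63.
By Bélanger, y₂/y₁ = ½[√(1 + 8Fr₁²) − 1] = ½[√596.2 − 1] = 11.7.
y₂ = 11.7 × 0.401 = 4.69 m.
Head loss: ΔE = (y₂ − y₁)³/(4y₁y₂) = (4.69 − 0.401)³/(4×0.401×4.69) = 79.2/7.53 = 10.5 m.
Q = q·b = 6.86 × 23.3 = 160 m³/s. P = γ·Q·ΔE = 9.81 × 160 × 10.5 = 16485 kW.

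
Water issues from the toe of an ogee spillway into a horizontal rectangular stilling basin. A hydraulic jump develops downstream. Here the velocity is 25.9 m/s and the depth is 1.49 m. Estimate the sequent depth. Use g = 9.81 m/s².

y₂ = 13.5 m

Fr₁ = V₁/√(g·y₁) = 25.9/√(9.81×1.49) = 6.77.
Sequent-depth ratio: y₂/y₁ = ½[√(1 + 8Fr₁²) − 1] = ½[√368.1 − 1] = 9.09.
y₂ = 9.09 × 1.49 = 13.5 m.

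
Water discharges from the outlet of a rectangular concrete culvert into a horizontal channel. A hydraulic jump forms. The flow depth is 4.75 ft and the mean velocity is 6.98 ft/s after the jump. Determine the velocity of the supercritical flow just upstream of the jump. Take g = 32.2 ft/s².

Fr₂ = V₂/√(g·y₂) = 6.98/√(32.2×4.75) = 0.564.
From the momentum equation (using Fr₂), y₁/y₂ = ½[√(1 + 8Fr₂²) − 1] = ½[√3.548 − 1] = 0.442.
y₁ = 0.442 × 4.75 = 2.10 ft.
V₁ = q/y₁ = 33.2/2.10 = 15.8 ft/s.

V₁ = 15.8 ft/s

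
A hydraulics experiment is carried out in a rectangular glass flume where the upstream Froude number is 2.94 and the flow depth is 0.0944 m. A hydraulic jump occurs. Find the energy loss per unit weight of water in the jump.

ΔE = 0.124 m

Fr₁ = 2.94 (given).
Bélanger equation: y₂/y₁ = ½[√(1 + 8Fr₁²) − 1] = ½[√70.15 − 1] = 3.69.
y₂ = 3.69 × 0.0944 = 0.348 m.
V₁ = Fr₁·√(g·y₁) = 2.94×√(9.81×0.0944) = 2.83 m/s; q = V₁·y₁ = 0.267 m²/s. V₂ = q/y₂ = 0.267/0.348 = 0.767 m/s. E₁ = y₁ + V₁²/2g = 0.502 m; E₂ = y₂ + V₂²/2g = 0.378 m. ΔE = E₁ − E₂ = 0.124 m.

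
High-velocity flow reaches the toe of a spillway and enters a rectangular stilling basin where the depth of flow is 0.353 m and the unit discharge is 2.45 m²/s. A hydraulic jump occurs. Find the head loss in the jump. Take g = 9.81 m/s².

V₁ = q/y₁ = 2.45/0.353 = 6.94 m/s. Fr₁ = V₁/√(g·y₁) = 6.94/√(9.81×0.353) = 3.73.
By Bélanger, y₂/y₁ = ½[√(1 + 8Fr₁²) − 1] = ½[√112.3 − 1] = 4.80.
y₂ = 4.80 × 0.353 = 1.69 m.
V₂ = q/y₂ = 2.45/1.69 = 1.45 m/s. E₁ = y₁ + V₁²/2g = 2.81 m; E₂ = y₂ + V₂²/2g = 1.80 m. ΔE = E₁ − E₂ = 1.01 m.

ΔE = 1.01 m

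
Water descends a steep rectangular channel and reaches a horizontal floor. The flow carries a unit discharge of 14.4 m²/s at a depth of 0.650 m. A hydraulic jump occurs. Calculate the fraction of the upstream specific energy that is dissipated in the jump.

V₁ = q/y₁ = 14.4/0.650 = 22.2 m/s. Fr₁ = V₁/√(g·y₁) = 22.2/√(9.81×0.650) = 8.77.
By Bélanger, y₂/y₁ = ½[√(1 + 8Fr₁²) − 1] = ½[√616.8 − 1] = 11.9.
y₂ = 11.9 × 0.650 = 7.75 m.
E₁ = y₁ + V₁²/2g = 25.7 m. ΔE = (y₂ − y₁)³/(4y₁y₂) = 17.7 m. ΔE/E₁ = 17.7/25.7 = 0.691.

ΔE/E₁ = 0.691 (69.1%)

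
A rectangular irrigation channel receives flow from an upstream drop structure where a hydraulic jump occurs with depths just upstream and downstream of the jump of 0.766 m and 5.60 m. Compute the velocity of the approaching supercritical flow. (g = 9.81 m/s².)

V₁ = 15.1 m/s

For a rectangular channel the momentum equation gives q² = ½·g·y₁·y₂·(y₁ + y₂) = ½×9.81×0.766×5.60×6.37 = 134.
q = √134 = 11.6 m²/s.
V₁ = q/y₁ = 11.6/0.766 = 15.1 m/s.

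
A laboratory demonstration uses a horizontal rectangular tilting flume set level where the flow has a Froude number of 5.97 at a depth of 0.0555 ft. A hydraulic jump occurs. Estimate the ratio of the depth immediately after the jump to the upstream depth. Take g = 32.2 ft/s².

Fr₁ = 5.97 (given).
Bélanger equation: y₂/y₁ = ½[√(1 + 8Fr₁²) − 1] = ½[√286.1 − 1] = 7.96.

y₂/y₁ = 7.96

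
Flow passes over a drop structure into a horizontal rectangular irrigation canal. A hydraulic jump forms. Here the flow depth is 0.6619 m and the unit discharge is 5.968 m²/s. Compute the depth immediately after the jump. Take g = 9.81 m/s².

V₁ = q/y₁ = 5.968/0.6619 = 9.016 m/s. Fr₁ = V₁/√(g·y₁) = 9.016/√(9.81×0.6619) = 3.538.
From the momentum equation for a rectangular channel, y₂/y₁ = ½[√(1 + 8Fr₁²) − 1] = ½[√101.16 − 1] = 4.529.
y₂ = 4.529 × 0.6619 = 2.998 m.

y₂ = 2.998 m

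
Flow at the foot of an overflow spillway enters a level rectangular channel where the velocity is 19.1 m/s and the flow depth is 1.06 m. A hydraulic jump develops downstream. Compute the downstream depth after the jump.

y₂ = 8.36 m

Fr₁ = V₁/√(g·y₁) = 19.1/√(9.81×1.06) = 5.92.
Bélanger equation: y₂/y₁ = ½[√(1 + 8Fr₁²) − 1] = ½[√281.7 − 1] = 7.89.
y₂ = 7.89 × 1.06 = 8.36 m.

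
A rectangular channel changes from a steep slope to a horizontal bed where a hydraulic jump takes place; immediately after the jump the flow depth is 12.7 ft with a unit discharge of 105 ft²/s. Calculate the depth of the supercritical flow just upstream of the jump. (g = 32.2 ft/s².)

V₂ = q/y₂ = 105/12.7 = 8.27 ft/s; Fr₂ = V₂/√(g·y₂) = 0.409.
Since the conjugate-depth ratio holds either way, y₁/y₂ = ½[√(1 + 8Fr₂²) − 1] = ½[√2.337 − 1] = 0.264.
y₁ = 0.264 × 12.7 = 3.36 ft.

y₁ = 3.36 ft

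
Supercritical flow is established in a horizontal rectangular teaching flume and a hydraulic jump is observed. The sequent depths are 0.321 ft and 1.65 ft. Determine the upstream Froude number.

Fr₁ = 3.97

For a rectangular channel the momentum equation gives q² = ½·g·y₁·y₂·(y₁ + y₂) = ½×32.2×0.321×1.65×1.97 = 16.8.
q = √16.8 = 4.10 ft²/s.
V₁ = q/y₁ = 12.8 ft/s; Fr₁ = V₁/√(g·y₁) = 3.97.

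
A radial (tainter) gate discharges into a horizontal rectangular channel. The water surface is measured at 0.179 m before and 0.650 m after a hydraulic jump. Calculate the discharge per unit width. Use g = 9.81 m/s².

q = 0.688 m²/s

For a rectangular channel the momentum equation gives q² = ½·g·y₁·y₂·(y₁ + y₂) = ½×9.81×0.179×0.650×0.829 = 0.473.
q = √0.473 = 0.688 m²/s.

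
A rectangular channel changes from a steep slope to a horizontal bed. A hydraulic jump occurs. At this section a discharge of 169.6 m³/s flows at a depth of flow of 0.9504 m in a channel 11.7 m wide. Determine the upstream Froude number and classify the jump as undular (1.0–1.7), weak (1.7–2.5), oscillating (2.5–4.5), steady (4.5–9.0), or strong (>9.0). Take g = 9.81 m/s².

q = Q/b = 169.6/11.7 = 14.50 m²/s; V₁ = q/y₁ = 15.25 m/s. Fr₁ = V₁/√(g·y₁) = 4.995.
Fr₁ = 4.995 lies in the steady range.

Fr₁ = 4.995; steady jump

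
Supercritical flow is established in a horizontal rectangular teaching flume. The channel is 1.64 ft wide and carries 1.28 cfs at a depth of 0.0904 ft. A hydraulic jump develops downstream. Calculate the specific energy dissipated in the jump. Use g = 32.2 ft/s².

ΔE = 0.619 ft

q = Q/b = 1.28/1.64 = 0.780 ft²/s; V₁ = q/y₁ = 8.63 ft/s. Fr₁ = V₁/√(g·y₁) = 5.06.
From the momentum equation for a rectangular channel, y₂/y₁ = ½[√(1 + 8Fr₁²) − 1] = ½[√205.9 − 1] = 6.67.
y₂ = 6.67 × 0.0904 = 0.603 ft.
Head loss: ΔE = (y₂ − y₁)³/(4y₁y₂) = (0.603 − 0.0904)³/(4×0.0904×0.603) = 0.135/0.218 = 0.619 ft.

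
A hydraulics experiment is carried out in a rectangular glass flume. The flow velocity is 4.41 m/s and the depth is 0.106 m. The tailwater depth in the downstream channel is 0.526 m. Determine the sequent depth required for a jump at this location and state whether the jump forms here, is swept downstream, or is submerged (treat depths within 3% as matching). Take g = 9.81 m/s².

y₂ = 0.597 m; the jump is swept downstream

Fr₁ = V₁/√(g·y₁) = 4.41/√(9.81×0.106) = 4.32.
From the momentum equation for a rectangular channel, y₂/y₁ = ½[√(1 + 8Fr₁²) − 1] = ½[√150.6 − 1] = 5.64.
y₂ = 5.64 × 0.106 = 0.597 m.
Tailwater y_tw = 0.526 m: y_tw < y₂, so the jump is swept downstream.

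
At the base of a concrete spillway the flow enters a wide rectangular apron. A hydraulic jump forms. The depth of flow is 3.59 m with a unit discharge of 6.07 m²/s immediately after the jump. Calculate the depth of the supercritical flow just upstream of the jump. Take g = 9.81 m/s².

V₂ = q/y₂ = 6.07/3.59 = 1.69 m/s; Fr₂ = V₂/√(g·y₂) = 0.285.
From the momentum equation (using Fr₂), y₁/y₂ = ½[√(1 + 8Fr₂²) − 1] = ½[√1.649 − 1] = 0.142.
y₁ = 0.142 × 3.59 = 0.510 m.

y₁ = 0.510 m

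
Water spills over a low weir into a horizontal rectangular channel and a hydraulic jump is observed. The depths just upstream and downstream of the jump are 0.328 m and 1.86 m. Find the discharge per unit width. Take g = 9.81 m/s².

q = 2.56 m²/s

For a rectangular channel the momentum equation gives q² = ½·g·y₁·y₂·(y₁ + y₂) = ½×9.81×0.328×1.86×2.19 = 6.55.
q = √6.55 = 2.56 m²/s.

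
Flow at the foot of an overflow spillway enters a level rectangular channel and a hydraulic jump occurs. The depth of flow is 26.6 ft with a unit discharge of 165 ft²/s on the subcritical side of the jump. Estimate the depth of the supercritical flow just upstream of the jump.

y₁ = 2.21 ft

V₂ = q/y₂ = 165/26.6 = 6.20 ft/s; Fr₂ = V₂/√(g·y₂) = 0.212.
From the momentum equation (using Fr₂), y₁/y₂ = ½[√(1 + 8Fr₂²) − 1] = ½[√1.359 − 1] = 0.0830.
y₁ = 0.0830 × 26.6 = 2.21 ft.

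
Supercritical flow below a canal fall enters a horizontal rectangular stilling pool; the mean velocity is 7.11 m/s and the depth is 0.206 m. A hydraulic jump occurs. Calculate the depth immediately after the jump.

y₂ = 1.36 m

Fr₁ = V₁/√(g·y₁) = 7.11/√(9.81×0.206) = 5.00.
Conjugate-depth relation: y₂/y₁ = ½[√(1 + 8Fr₁²) − 1] = ½[√201.1 − 1] = 6.59.
y₂ = 6.59 × 0.206 = 1.36 m.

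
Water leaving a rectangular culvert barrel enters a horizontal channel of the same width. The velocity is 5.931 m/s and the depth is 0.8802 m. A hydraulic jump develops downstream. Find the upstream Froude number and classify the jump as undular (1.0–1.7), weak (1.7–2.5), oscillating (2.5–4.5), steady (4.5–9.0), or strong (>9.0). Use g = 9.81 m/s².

Fr₁ = V₁/√(g·y₁) = 5.931/√(9.81×0.8802) = 2.018.
Fr₁ = 2.018 lies in the weak range.

Fr₁ = 2.018; weak jump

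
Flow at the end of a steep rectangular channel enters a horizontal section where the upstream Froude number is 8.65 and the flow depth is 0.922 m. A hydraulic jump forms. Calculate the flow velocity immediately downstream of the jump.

Fr₁ = 8.65 (given).
Conjugate-depth relation: y₂/y₁ = ½[√(1 + 8Fr₁²) − 1] = ½[√599.6 − 1] = 11.7.
y₂ = 11.7 × 0.922 = 10.8 m.
V₁ = Fr₁·√(g·y₁) = 8.65×√(9.81×0.922) = 26.0 m/s; q = V₁·y₁ = 24.0 m²/s.
V₂ = q/y₂ = 24.0/10.8 = 2.22 m/s.

V₂ = 2.22 m/s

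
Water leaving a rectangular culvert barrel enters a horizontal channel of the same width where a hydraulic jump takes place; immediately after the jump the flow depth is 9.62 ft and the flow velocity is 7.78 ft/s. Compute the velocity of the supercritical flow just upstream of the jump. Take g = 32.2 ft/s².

Fr₂ = V₂/√(g·y₂) = 7.78/√(32.2×9.62) = 0.442.
Applying the sequent-depth relation in reverse, y₁/y₂ = ½[√(1 + 8Fr₂²) − 1] = ½[√2.563 − 1] = 0.301.
y₁ = 0.301 × 9.62 = 2.89 ft.
V₁ = q/y₁ = 74.8/2.89 = 25.9 ft/s.

V₁ = 25.9 ft/s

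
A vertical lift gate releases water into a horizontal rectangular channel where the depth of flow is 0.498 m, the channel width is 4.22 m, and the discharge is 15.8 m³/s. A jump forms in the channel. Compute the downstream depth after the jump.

y₂ = 2.16 m

q = Q/b = 15.8/4.22 = 3.74 m²/s; V₁ = q/y₁ = 7.52 m/s. Fr₁ = V₁/√(g·y₁) = 3.40.
By Bélanger, y₂/y₁ = ½[√(1 + 8Fr₁²) − 1] = ½[√93.56 − 1] = 4.34.
y₂ = 4.34 × 0.498 = 2.16 m.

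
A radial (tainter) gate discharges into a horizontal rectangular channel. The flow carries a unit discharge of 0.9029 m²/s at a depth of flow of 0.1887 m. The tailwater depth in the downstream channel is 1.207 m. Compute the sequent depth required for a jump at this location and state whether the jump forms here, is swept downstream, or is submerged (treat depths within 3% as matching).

y₂ = 0.8489 m; the jump is submerged

V₁ = q/y₁ = 0.9029/0.1887 = 4.785 m/s. Fr₁ = V₁/√(g·y₁) = 4.785/√(9.81×0.1887) = 3.517.
Conjugate-depth relation: y₂/y₁ = ½[√(1 + 8Fr₁²) − 1] = ½[√99.943 − 1] = 4.499.
y₂ = 4.499 × 0.1887 = 0.8489 m.
Tailwater y_tw = 1.207 m: y_tw > y₂, so the jump is submerged.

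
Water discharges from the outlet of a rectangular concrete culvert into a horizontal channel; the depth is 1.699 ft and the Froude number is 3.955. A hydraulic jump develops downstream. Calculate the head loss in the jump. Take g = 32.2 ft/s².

Fr₁ = 3.955 (given).
Bélanger equation: y₂/y₁ = ½[√(1 + 8Fr₁²) − 1] = ½[√126.14 − 1] = 5.116.
y₂ = 5.116 × 1.699 = 8.691 ft.
V₁ = Fr₁·√(g·y₁) = 3.955×√(32.2×1.699) = 29.25 ft/s; q = V₁·y₁ = 49.70 ft²/s. V₂ = q/y₂ = 49.70/8.691 = 5.718 ft/s. E₁ = y₁ + V₁²/2g = 14.99 ft; E₂ = y₂ + V₂²/2g = 9.199 ft. ΔE = E₁ − E₂ = 5.788 ft.

ΔE = 5.788 ft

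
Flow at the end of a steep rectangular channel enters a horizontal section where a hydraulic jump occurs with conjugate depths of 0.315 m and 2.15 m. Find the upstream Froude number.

For a rectangular channel the momentum equation gives q² = ½·g·y₁·y₂·(y₁ + y₂) = ½×9.81×0.315×2.15×2.46 = 8.19.
q = √8.19 = 2.86 m²/s.
V₁ = q/y₁ = 9.08 m/s; Fr₁ = V₁/√(g·y₁) = 5.17.

Fr₁ = 5.17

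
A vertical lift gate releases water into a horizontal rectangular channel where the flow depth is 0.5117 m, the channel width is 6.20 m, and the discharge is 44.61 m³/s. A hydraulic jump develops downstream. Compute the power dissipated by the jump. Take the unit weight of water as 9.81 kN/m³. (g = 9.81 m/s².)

P = 2693 kW

q = Q/b = 44.61/6.20 = 7.195 m²/s; V₁ = q/y₁ = 14.06 m/s. Fr₁ = V₁/√(g·y₁) = 6.276.
Bélanger equation: y₂/y₁ = ½[√(1 + 8Fr₁²) − 1] = ½[√316.11 − 1] = 8.390.
y₂ = 8.390 × 0.5117 = 4.293 m.
Head loss: ΔE = (y₂ − y₁)³/(4y₁y₂) = (4.293 − 0.5117)³/(4×0.5117×4.293) = 54.07/8.787 = 6.153 m.
P = γ·Q·ΔE = 9.81 × 44.61 × 6.153 = 2693 kW.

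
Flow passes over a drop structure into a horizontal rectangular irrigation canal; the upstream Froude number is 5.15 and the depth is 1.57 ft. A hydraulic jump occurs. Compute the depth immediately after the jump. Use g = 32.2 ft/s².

Fr₁ = 5.15 (given).
By Bélanger, y₂/y₁ = ½[√(1 + 8Fr₁²) − 1] = ½[√213.2 − 1] = 6.80.
y₂ = 6.80 × 1.57 = 10.7 ft.

y₂ = 10.7 ft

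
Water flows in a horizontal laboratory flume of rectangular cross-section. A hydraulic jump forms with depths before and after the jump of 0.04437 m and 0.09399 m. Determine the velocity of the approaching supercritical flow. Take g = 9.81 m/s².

V₁ = 1.199 m/s

For a rectangular channel the momentum equation gives q² = ½·g·y₁·y₂·(y₁ + y₂) = ½×9.81×0.04437×0.09399×0.1384 = 0.002830.
q = √0.002830 = 0.05320 m²/s.
V₁ = q/y₁ = 0.05320/0.04437 = 1.199 m/s.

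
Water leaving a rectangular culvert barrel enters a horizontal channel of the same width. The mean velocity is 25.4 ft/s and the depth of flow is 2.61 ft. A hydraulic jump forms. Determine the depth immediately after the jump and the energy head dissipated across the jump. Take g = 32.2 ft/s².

Fr₁ = V₁/√(g·y₁) = 25.4/√(32.2×2.61) = 2.77.
By Bélanger, y₂/y₁ = ½[√(1 + 8Fr₁²) − 1] = ½[√62.41 − 1] = 3.45.
y₂ = 3.45 × 2.61 = 9.00 ft.
Head loss: ΔE = (y₂ − y₁)³/(4y₁y₂) = (9.00 − 2.61)³/(4×2.61×9.00) = 262/94.0 = 2.78 ft.

y₂ = 9.00 ft; ΔE = 2.78 ft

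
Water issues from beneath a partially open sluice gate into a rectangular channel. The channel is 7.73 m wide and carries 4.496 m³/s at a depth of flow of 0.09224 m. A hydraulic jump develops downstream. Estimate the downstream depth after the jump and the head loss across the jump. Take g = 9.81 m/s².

q = Q/b = 4.496/7.73 = 0.5816 m²/s; V₁ = q/y₁ = 6.306 m/s. Fr₁ = V₁/√(g·y₁) = 6.629.
By Bélanger, y₂/y₁ = ½[√(1 + 8Fr₁²) − 1] = ½[√352.53 − 1] = 8.888.
y₂ = 8.888 × 0.09224 = 0.8198 m.
Head loss: ΔE = (y₂ − y₁)³/(4y₁y₂) = (0.8198 − 0.09224)³/(4×0.09224×0.8198) = 0.3852/0.3025 = 1.273 m.

y₂ = 0.8198 m; ΔE = 1.273 m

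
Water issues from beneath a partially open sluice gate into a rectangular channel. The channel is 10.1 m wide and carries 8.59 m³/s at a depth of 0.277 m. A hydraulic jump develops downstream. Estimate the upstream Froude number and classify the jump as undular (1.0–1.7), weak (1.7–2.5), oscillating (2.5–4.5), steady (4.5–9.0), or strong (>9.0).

q = Q/b = 8.59/10.1 = 0.850 m²/s; V₁ = q/y₁ = 3.07 m/s. Fr₁ = V₁/√(g·y₁) = 1.86.
Fr₁ = 1.86 lies in the weak range.

Fr₁ = 1.86; weak jump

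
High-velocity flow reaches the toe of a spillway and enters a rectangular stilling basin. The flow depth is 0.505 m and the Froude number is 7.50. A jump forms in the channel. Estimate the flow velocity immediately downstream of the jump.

Fr₁ = 7.50 (given).
Bélanger equation: y₂/y₁ = ½[√(1 + 8Fr₁²) − 1] = ½[√451.0 − 1] = 10.1.
y₂ = 10.1 × 0.505 = 5.11 m.
V₁ = Fr₁·√(g·y₁) = 7.50×√(9.81×0.505) = 16.7 m/s; q = V₁·y₁ = 8.43 m²/s.
V₂ = q/y₂ = 8.43/5.11 = 1.65 m/s.

V₂ = 1.65 m/s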